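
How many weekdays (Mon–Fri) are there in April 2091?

21 weekdays

2091-04-01 is a Sunday.
The range spans 30 days (inclusive of both endpoints).
30 = 7 × 4 + 2, so there are 4 full weeks plus 2 extra days.
Each full week contributes 5 weekdays (Mon–Fri): 4 × 5 = 20.
The 2 extra days are Sunday, Monday — 1 of them qualifies.
Total: 20 + 1 = 21.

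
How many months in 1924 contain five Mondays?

4

A month has five Mondays exactly when Monday falls within its first (length − 28) days.
Jan: 31 days, starts Tue → 5 of Tue, Wed, Thu
Feb: 29 days, starts Fri → 5 of Fri
Mar: 31 days, starts Sat → 5 of Sat, Sun, Mon ✓
Apr: 30 days, starts Tue → 5 of Tue, Wed
May: 31 days, starts Thu → 5 of Thu, Fri, Sat
Jun: 30 days, starts Sun → 5 of Sun, Mon ✓
Jul: 31 days, starts Tue → 5 of Tue, Wed, Thu
Aug: 31 days, starts Fri → 5 of Fri, Sat, Sun
Sep: 30 days, starts Mon → 5 of Mon, Tue ✓
Oct: 31 days, starts Wed → 5 of Wed, Thu, Fri
Nov: 30 days, starts Sat → 5 of Sat, Sun
Dec: 31 days, starts Mon → 5 of Mon, Tue, Wed ✓
Months with five Mondays: Mar, Jun, Sep, Dec.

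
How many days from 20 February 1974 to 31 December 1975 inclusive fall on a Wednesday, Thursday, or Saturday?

292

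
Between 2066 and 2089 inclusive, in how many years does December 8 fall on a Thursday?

4

Day of week of December 8 in each year:
2066: Wed, 2067: Thu ✓, 2068: Sat, 2069: Sun, 2070: Mon, 2071: Tue, 2072: Thu ✓, 2073: Fri, 2074: Sat, 2075: Sun, 2076: Tue, 2077: Wed, 2078: Thu ✓, 2079: Fri, 2080: Sun, 2081: Mon, 2082: Tue, 2083: Wed, 2084: Fri, 2085: Sat, 2086: Sun, 2087: Mon, 2088: Wed, 2089: Thu ✓
Thursdays: 2067, 2072, 2078, 2089.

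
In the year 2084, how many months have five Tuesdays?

4

A month has five Tuesdays exactly when Tuesday falls within its first (length − 28) days.
Jan: 31 days, starts Sat → 5 of Sat, Sun, Mon
Feb: 29 days, starts Tue → 5 of Tue ✓
Mar: 31 days, starts Wed → 5 of Wed, Thu, Fri
Apr: 30 days, starts Sat → 5 of Sat, Sun
May: 31 days, starts Mon → 5 of Mon, Tue, Wed ✓
Jun: 30 days, starts Thu → 5 of Thu, Fri
Jul: 31 days, starts Sat → 5 of Sat, Sun, Mon
Aug: 31 days, starts Tue → 5 of Tue, Wed, Thu ✓
Sep: 30 days, starts Fri → 5 of Fri, Sat
Oct: 31 days, starts Sun → 5 of Sun, Mon, Tue ✓
Nov: 30 days, starts Wed → 5 of Wed, Thu
Dec: 31 days, starts Fri → 5 of Fri, Sat, Sun
Months with five Tuesdays: Feb, May, Aug, Oct.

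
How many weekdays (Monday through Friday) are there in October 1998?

22

October 1, 1998 is a Thursday.
That's 31 days from start to end, counting both.
31 = 7 × 4 + 3, so there are 4 full weeks plus 3 extra days.
Each full week contributes 5 weekdays (Mon–Fri): 4 × 5 = 20.
The 3 extra days are Thursday, Friday, Saturday — 2 of them qualify.
Total: 20 + 2 = 22.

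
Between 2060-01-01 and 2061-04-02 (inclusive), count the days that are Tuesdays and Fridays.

131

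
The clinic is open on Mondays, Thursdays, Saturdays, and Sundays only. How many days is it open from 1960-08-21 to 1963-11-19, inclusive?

678

1960-08-21 is a Sunday.
The range spans 1186 days (inclusive of both endpoints).
1186 = 7 × 169 + 3, so there are 169 full weeks plus 3 extra days.
Each full week contributes 4 days from the set (Mon, Thu, Sat, Sun): 169 × 4 = 676.
The 3 extra days are Sun, Mon, Tue — 2 of them qualify.
Total: 676 + 2 = 678.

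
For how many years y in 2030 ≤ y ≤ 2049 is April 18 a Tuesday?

Day of week of April 18 in each year:
2030: Thu, 2031: Fri, 2032: Sun, 2033: Mon, 2034: Tue ✓, 2035: Wed, 2036: Fri, 2037: Sat, 2038: Sun, 2039: Mon, 2040: Wed, 2041: Thu, 2042: Fri, 2043: Sat, 2044: Mon, 2045: Tue ✓, 2046: Wed, 2047: Thu, 2048: Sat, 2049: Sun
Tuesdays: 2034, 2045.

2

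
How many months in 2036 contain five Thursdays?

4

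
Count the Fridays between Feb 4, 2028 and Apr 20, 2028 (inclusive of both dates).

Feb 4, 2028 is a Friday.
That's 77 days from start to end, counting both.
77 = 7 × 11, so the span is exactly 11 full weeks.
Each full week contributes one Friday: 11 so far.
Total: 11.

11 Fridays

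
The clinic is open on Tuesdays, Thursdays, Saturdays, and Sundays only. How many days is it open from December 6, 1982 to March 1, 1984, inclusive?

December 6, 1982 is a Monday.
The range spans 452 days (inclusive of both endpoints).
452 = 7 × 64 + 4, so there are 64 full weeks plus 4 extra days.
Each full week contributes 4 days from the set (Tue, Thu, Sat, Sun): 64 × 4 = 256.
The 4 extra days are Mon, Tue, Wed, Thu — 2 of them qualify.
Total: 256 + 2 = 258.

258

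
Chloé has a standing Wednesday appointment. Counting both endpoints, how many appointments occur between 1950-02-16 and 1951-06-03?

1950-02-16 is a Thursday.
The range spans 473 days (inclusive of both endpoints).
473 = 7 × 67 + 4, so there are 67 full weeks plus 4 extra days.
Each full week contributes one Wednesday: 67 so far.
The 4 extra days are Thu, Fri, Sat, Sun — none qualify.
Total: 67 + 0 = 67.

67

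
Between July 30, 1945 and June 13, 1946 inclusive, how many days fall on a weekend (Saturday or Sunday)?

90

July 30, 1945 is a Monday.
The range spans 319 days (inclusive of both endpoints).
319 = 7 × 45 + 4, so there are 45 full weeks plus 4 extra days.
Each full week contributes 2 weekend days (Sat, Sun): 45 × 2 = 90.
The 4 extra days are Mon, Tue, Wed, Thu — none qualify.
Total: 90 + 0 = 90.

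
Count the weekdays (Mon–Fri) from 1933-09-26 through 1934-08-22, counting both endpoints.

237 weekdays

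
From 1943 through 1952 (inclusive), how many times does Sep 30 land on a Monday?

1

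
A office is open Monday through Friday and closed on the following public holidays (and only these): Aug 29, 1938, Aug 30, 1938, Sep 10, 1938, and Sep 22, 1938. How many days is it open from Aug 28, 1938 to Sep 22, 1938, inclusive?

Aug 28, 1938 is a Sunday.
From Aug 28, 1938 to Sep 22, 1938 is 26 days inclusive.
26 = 7 × 3 + 5, so there are 3 full weeks plus 5 extra days.
Each full week contributes 5 weekdays (Mon–Fri): 3 × 5 = 15.
The 5 extra days are Sunday, Monday, Tuesday, Wednesday, Thursday — 4 of them qualify.
Total: 15 + 4 = 19.
Holidays: Aug 29, 1938 (Mon); Aug 30, 1938 (Tue); Sep 10, 1938 (Sat); Sep 22, 1938 (Thu).
3 of the 4 holidays fall on weekdays; the rest are weekends and were already excluded.
Business days: 19 − 3 = 16.

16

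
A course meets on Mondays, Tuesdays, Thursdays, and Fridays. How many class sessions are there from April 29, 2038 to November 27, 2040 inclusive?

540

April 29, 2038 is a Thursday.
That's 944 days from start to end, counting both.
944 = 7 × 134 + 6, so there are 134 full weeks plus 6 extra days.
Each full week contributes 4 days from the set (Mon, Tue, Thu, Fri): 134 × 4 = 536.
The 6 extra days are Thursday, Friday, Saturday, Sunday, Monday, Tuesday — 4 of them qualify.
Total: 536 + 4 = 540.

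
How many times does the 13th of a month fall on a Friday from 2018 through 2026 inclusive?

Friday-the-13ths by year:
2018: Apr, Jul
2019: Sep, Dec
2020: Mar, Nov
2021: Aug
2022: May
2023: Jan, Oct
2024: Sep, Dec
2025: Jun
2026: Feb, Mar, Nov

16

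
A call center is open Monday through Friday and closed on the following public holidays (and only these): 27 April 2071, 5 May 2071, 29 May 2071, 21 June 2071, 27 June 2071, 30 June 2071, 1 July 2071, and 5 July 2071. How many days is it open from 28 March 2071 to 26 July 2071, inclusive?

80 working days

28 March 2071 is a Saturday.
That's 121 days from start to end, counting both.
121 = 7 × 17 + 2, so there are 17 full weeks plus 2 extra days.
Each full week contributes 5 weekdays (Mon–Fri): 17 × 5 = 85.
The 2 extra days are Sat, Sun — none qualify.
Total: 85 + 0 = 85.
Holidays: 27 April 2071 (Mon); 5 May 2071 (Tue); 29 May 2071 (Fri); 21 June 2071 (Sun); 27 June 2071 (Sat); 30 June 2071 (Tue); 1 July 2071 (Wed); 5 July 2071 (Sun).
5 of the 8 holidays fall on weekdays; the rest are weekends and were already excluded.
Business days: 85 − 5 = 80.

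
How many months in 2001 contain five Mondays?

5

A month has five Mondays exactly when Monday falls within its first (length − 28) days.
Jan: 31 days, starts Mon → 5 of Mon, Tue, Wed ✓
Feb: 28 days, starts Thu → 5 of (none)
Mar: 31 days, starts Thu → 5 of Thu, Fri, Sat
Apr: 30 days, starts Sun → 5 of Sun, Mon ✓
May: 31 days, starts Tue → 5 of Tue, Wed, Thu
Jun: 30 days, starts Fri → 5 of Fri, Sat
Jul: 31 days, starts Sun → 5 of Sun, Mon, Tue ✓
Aug: 31 days, starts Wed → 5 of Wed, Thu, Fri
Sep: 30 days, starts Sat → 5 of Sat, Sun
Oct: 31 days, starts Mon → 5 of Mon, Tue, Wed ✓
Nov: 30 days, starts Thu → 5 of Thu, Fri
Dec: 31 days, starts Sat → 5 of Sat, Sun, Mon ✓
Months with five Mondays: Jan, Apr, Jul, Oct, Dec.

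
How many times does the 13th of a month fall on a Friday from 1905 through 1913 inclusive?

Friday-the-13ths by year:
1905: Jan, Oct
1906: Apr, Jul
1907: Sep, Dec
1908: Mar, Nov
1909: Aug
1910: May
1911: Jan, Oct
1912: Sep, Dec
1913: Jun

15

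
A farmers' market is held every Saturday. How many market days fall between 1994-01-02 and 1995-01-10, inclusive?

53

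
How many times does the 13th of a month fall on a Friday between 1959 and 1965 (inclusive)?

Friday-the-13ths by year:
1959: Feb, Mar, Nov
1960: May
1961: Jan, Oct
1962: Apr, Jul
1963: Sep, Dec
1964: Mar, Nov
1965: Aug

13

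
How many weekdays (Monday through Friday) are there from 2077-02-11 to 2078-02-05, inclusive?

2077-02-11 is a Thursday.
From 2077-02-11 to 2078-02-05 is 360 days inclusive.
360 = 7 × 51 + 3, so there are 51 full weeks plus 3 extra days.
Each full week contributes 5 weekdays (Mon–Fri): 51 × 5 = 255.
The 3 extra days are Thu, Fri, Sat — 2 of them qualify.
Total: 255 + 2 = 257.

257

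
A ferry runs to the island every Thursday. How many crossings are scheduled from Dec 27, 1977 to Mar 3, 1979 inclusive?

Dec 27, 1977 is a Tuesday.
The range spans 432 days (inclusive of both endpoints).
432 = 7 × 61 + 5, so there are 61 full weeks plus 5 extra days.
Each full week contributes one Thursday: 61 so far.
The 5 extra days are Tue, Wed, Thu, Fri, Sat — 1 of them qualifies.
Total: 61 + 1 = 62.

62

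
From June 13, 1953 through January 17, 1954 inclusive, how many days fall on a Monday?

June 13, 1953 is a Saturday.
The range spans 219 days (inclusive of both endpoints).
219 = 7 × 31 + 2, so there are 31 full weeks plus 2 extra days.
Each full week contributes one Monday: 31 so far.
The 2 extra days are Saturday, Sunday — none qualify.
Total: 31 + 0 = 31.

31 Mondays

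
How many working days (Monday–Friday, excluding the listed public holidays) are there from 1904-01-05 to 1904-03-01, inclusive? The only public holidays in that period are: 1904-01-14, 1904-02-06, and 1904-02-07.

40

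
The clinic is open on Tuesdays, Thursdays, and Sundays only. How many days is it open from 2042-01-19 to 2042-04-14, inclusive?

37

2042-01-19 is a Sunday.
That's 86 days from start to end, counting both.
86 = 7 × 12 + 2, so there are 12 full weeks plus 2 extra days.
Each full week contributes 3 days from the set (Tue, Thu, Sun): 12 × 3 = 36.
The 2 extra days are Sun, Mon — 1 of them qualifies.
Total: 36 + 1 = 37.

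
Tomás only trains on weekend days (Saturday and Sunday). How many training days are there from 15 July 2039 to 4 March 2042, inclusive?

276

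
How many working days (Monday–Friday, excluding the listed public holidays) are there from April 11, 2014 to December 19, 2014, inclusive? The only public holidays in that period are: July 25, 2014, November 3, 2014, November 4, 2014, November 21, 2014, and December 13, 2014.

177

April 11, 2014 is a Friday.
That's 253 days from start to end, counting both.
253 = 7 × 36 + 1, so there are 36 full weeks plus 1 extra day.
Each full week contributes 5 weekdays (Mon–Fri): 36 × 5 = 180.
The 1 extra day is Fri — 1 of them qualifies.
Total: 180 + 1 = 181.
Holidays: July 25, 2014 (Fri); November 3, 2014 (Mon); November 4, 2014 (Tue); November 21, 2014 (Fri); December 13, 2014 (Sat).
4 of the 5 holidays fall on weekdays; the rest are weekends and were already excluded.
Business days: 181 − 4 = 177.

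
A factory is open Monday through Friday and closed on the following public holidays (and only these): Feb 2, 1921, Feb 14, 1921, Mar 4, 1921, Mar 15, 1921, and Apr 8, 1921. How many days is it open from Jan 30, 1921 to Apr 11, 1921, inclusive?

Jan 30, 1921 is a Sunday.
The range spans 72 days (inclusive of both endpoints).
72 = 7 × 10 + 2, so there are 10 full weeks plus 2 extra days.
Each full week contributes 5 weekdays (Mon–Fri): 10 × 5 = 50.
The 2 extra days are Sunday, Monday — 1 of them qualifies.
Total: 50 + 1 = 51.
Holidays: Feb 2, 1921 (Wed); Feb 14, 1921 (Mon); Mar 4, 1921 (Fri); Mar 15, 1921 (Tue); Apr 8, 1921 (Fri).
All 5 holidays fall on weekdays, so subtract 5.
Business days: 51 − 5 = 46.

46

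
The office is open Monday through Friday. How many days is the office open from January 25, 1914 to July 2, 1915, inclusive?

January 25, 1914 is a Sunday.
That's 524 days from start to end, counting both.
524 = 7 × 74 + 6, so there are 74 full weeks plus 6 extra days.
Each full week contributes 5 weekdays (Mon–Fri): 74 × 5 = 370.
The 6 extra days are Sunday, Monday, Tuesday, Wednesday, Thursday, Friday — 5 of them qualify.
Total: 370 + 5 = 375.

375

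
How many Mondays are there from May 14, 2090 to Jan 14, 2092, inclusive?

May 14, 2090 is a Sunday.
That's 611 days from start to end, counting both.
611 = 7 × 87 + 2, so there are 87 full weeks plus 2 extra days.
Each full week contributes one Monday: 87 so far.
The 2 extra days are Sunday, Monday — 1 of them qualifies.
Total: 87 + 1 = 88.

88 Mondays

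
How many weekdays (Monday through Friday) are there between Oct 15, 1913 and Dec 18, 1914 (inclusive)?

Oct 15, 1913 is a Wednesday.
That's 430 days from start to end, counting both.
430 = 7 × 61 + 3, so there are 61 full weeks plus 3 extra days.
Each full week contributes 5 weekdays (Mon–Fri): 61 × 5 = 305.
The 3 extra days are Wednesday, Thursday, Friday — 3 of them qualify.
Total: 305 + 3 = 308.

308 weekdays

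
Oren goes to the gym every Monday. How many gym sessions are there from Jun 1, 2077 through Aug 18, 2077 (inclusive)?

Jun 1, 2077 is a Tuesday.
The range spans 79 days (inclusive of both endpoints).
79 = 7 × 11 + 2, so there are 11 full weeks plus 2 extra days.
Each full week contributes one Monday: 11 so far.
The 2 extra days are Tuesday, Wednesday — none qualify.
Total: 11 + 0 = 11.

11 Mondays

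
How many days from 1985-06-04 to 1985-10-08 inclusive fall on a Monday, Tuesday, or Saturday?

1985-06-04 is a Tuesday.
The range spans 127 days (inclusive of both endpoints).
127 = 7 × 18 + 1, so there are 18 full weeks plus 1 extra day.
Each full week contributes 3 days from the set (Mon, Tue, Sat): 18 × 3 = 54.
The 1 extra day is Tue — 1 of them qualifies.
Total: 54 + 1 = 55.

55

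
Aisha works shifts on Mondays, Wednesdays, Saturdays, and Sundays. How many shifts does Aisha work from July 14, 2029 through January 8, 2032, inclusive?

520

July 14, 2029 is a Saturday.
That's 909 days from start to end, counting both.
909 = 7 × 129 + 6, so there are 129 full weeks plus 6 extra days.
Each full week contributes 4 days from the set (Mon, Wed, Sat, Sun): 129 × 4 = 516.
The 6 extra days are Sat, Sun, Mon, Tue, Wed, Thu — 4 of them qualify.
Total: 516 + 4 = 520.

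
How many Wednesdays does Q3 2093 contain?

July 1, 2093 is a Wednesday.
From July 1, 2093 to September 30, 2093 is 92 days inclusive.
92 = 7 × 13 + 1, so there are 13 full weeks plus 1 extra day.
Each full week contributes one Wednesday: 13 so far.
The 1 extra day is Wed — 1 of them qualifies.
Total: 13 + 1 = 14.

14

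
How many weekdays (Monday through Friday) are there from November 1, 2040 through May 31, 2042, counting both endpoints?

November 1, 2040 is a Thursday.
The range spans 577 days (inclusive of both endpoints).
577 = 7 × 82 + 3, so there are 82 full weeks plus 3 extra days.
Each full week contributes 5 weekdays (Mon–Fri): 82 × 5 = 410.
The 3 extra days are Thursday, Friday, Saturday — 2 of them qualify.
Total: 410 + 2 = 412.

412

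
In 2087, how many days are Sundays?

2087-01-01 is a Wednesday.
The range spans 365 days (inclusive of both endpoints).
365 = 7 × 52 + 1, so there are 52 full weeks plus 1 extra day.
Each full week contributes one Sunday: 52 so far.
The 1 extra day is Wed — none qualify.
Total: 52 + 0 = 52.

52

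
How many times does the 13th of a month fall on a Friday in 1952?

The 13th falls on a Friday when the month's 13th has weekday Fri.
Jan 13 is Sun; Feb 13 is Wed; Mar 13 is Thu; Apr 13 is Sun; May 13 is Tue; Jun 13 is Fri ✓; Jul 13 is Sun; Aug 13 is Wed; Sep 13 is Sat; Oct 13 is Mon; Nov 13 is Thu; Dec 13 is Sat.
Friday the 13ths: Jun.

1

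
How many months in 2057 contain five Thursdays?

4

A month has five Thursdays exactly when Thursday falls within its first (length − 28) days.
Jan: 31 days, starts Mon → 5 of Mon, Tue, Wed
Feb: 28 days, starts Thu → 5 of (none)
Mar: 31 days, starts Thu → 5 of Thu, Fri, Sat ✓
Apr: 30 days, starts Sun → 5 of Sun, Mon
May: 31 days, starts Tue → 5 of Tue, Wed, Thu ✓
Jun: 30 days, starts Fri → 5 of Fri, Sat
Jul: 31 days, starts Sun → 5 of Sun, Mon, Tue
Aug: 31 days, starts Wed → 5 of Wed, Thu, Fri ✓
Sep: 30 days, starts Sat → 5 of Sat, Sun
Oct: 31 days, starts Mon → 5 of Mon, Tue, Wed
Nov: 30 days, starts Thu → 5 of Thu, Fri ✓
Dec: 31 days, starts Sat → 5 of Sat, Sun, Mon
Months with five Thursdays: Mar, May, Aug, Nov.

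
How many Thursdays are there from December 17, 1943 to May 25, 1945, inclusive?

December 17, 1943 is a Friday.
From December 17, 1943 to May 25, 1945 is 526 days inclusive.
526 = 7 × 75 + 1, so there are 75 full weeks plus 1 extra day.
Each full week contributes one Thursday: 75 so far.
The 1 extra day is Friday — none qualify.
Total: 75 + 0 = 75.

75 Thursdays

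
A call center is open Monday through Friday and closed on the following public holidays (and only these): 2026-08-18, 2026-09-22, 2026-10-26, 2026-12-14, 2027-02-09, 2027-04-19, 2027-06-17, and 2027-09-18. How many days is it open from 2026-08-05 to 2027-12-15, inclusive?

349

2026-08-05 is a Wednesday.
That's 498 days from start to end, counting both.
498 = 7 × 71 + 1, so there are 71 full weeks plus 1 extra day.
Each full week contributes 5 weekdays (Mon–Fri): 71 × 5 = 355.
The 1 extra day is Wed — 1 of them qualifies.
Total: 355 + 1 = 356.
Holidays: 2026-08-18 (Tue); 2026-09-22 (Tue); 2026-10-26 (Mon); 2026-12-14 (Mon); 2027-02-09 (Tue); 2027-04-19 (Mon); 2027-06-17 (Thu); 2027-09-18 (Sat).
7 of the 8 holidays fall on weekdays; the rest are weekends and were already excluded.
Business days: 356 − 7 = 349.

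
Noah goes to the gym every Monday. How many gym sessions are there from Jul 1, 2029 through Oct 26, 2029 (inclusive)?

Jul 1, 2029 is a Sunday.
That's 118 days from start to end, counting both.
118 = 7 × 16 + 6, so there are 16 full weeks plus 6 extra days.
Each full week contributes one Monday: 16 so far.
The 6 extra days are Sun, Mon, Tue, Wed, Thu, Fri — 1 of them qualifies.
Total: 16 + 1 = 17.

17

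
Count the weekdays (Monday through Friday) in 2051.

1 January 2051 is a Sunday.
From 1 January 2051 to 31 December 2051 is 365 days inclusive.
365 = 7 × 52 + 1, so there are 52 full weeks plus 1 extra day.
Each full week contributes 5 weekdays (Mon–Fri): 52 × 5 = 260.
The 1 extra day is Sunday — none qualify.
Total: 260 + 0 = 260.

260 weekdays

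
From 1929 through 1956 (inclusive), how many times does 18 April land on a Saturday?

4

Day of week of April 18 in each year:
1929: Thu, 1930: Fri, 1931: Sat ✓, 1932: Mon, 1933: Tue, 1934: Wed, 1935: Thu, 1936: Sat ✓, 1937: Sun, 1938: Mon, 1939: Tue, 1940: Thu, 1941: Fri, 1942: Sat ✓, 1943: Sun, 1944: Tue, 1945: Wed, 1946: Thu, 1947: Fri, 1948: Sun, 1949: Mon, 1950: Tue, 1951: Wed, 1952: Fri, 1953: Sat ✓, 1954: Sun, 1955: Mon, 1956: Wed
Saturdays: 1931, 1936, 1942, 1953.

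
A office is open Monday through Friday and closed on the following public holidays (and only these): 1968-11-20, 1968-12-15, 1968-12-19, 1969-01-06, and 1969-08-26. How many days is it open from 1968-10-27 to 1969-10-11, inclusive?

1968-10-27 is a Sunday.
The range spans 350 days (inclusive of both endpoints).
350 = 7 × 50, so the span is exactly 50 full weeks.
Each full week contributes 5 weekdays (Mon–Fri): 50 × 5 = 250.
Holidays: 1968-11-20 (Wed); 1968-12-15 (Sun); 1968-12-19 (Thu); 1969-01-06 (Mon); 1969-08-26 (Tue).
4 of the 5 holidays fall on weekdays; the rest are weekends and were already excluded.
Business days: 250 − 4 = 246.

246 working days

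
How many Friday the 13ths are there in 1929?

The 13th falls on a Friday when the month's 13th has weekday Fri.
Jan 13 is Sun; Feb 13 is Wed; Mar 13 is Wed; Apr 13 is Sat; May 13 is Mon; Jun 13 is Thu; Jul 13 is Sat; Aug 13 is Tue; Sep 13 is Fri ✓; Oct 13 is Sun; Nov 13 is Wed; Dec 13 is Fri ✓.
Friday the 13ths: Sep, Dec.

2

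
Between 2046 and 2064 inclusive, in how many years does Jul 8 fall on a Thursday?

3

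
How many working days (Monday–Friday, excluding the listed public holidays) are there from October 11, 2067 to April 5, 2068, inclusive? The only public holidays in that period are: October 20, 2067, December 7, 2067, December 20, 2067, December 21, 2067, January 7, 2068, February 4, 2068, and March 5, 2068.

123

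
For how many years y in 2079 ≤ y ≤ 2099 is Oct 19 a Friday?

3

Day of week of October 19 in each year:
2079: Thu, 2080: Sat, 2081: Sun, 2082: Mon, 2083: Tue, 2084: Thu, 2085: Fri ✓, 2086: Sat, 2087: Sun, 2088: Tue, 2089: Wed, 2090: Thu, 2091: Fri ✓, 2092: Sun, 2093: Mon, 2094: Tue, 2095: Wed, 2096: Fri ✓, 2097: Sat, 2098: Sun, 2099: Mon
Fridays: 2085, 2091, 2096.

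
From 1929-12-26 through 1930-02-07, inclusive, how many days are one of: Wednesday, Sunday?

12

1929-12-26 is a Thursday.
The range spans 44 days (inclusive of both endpoints).
44 = 7 × 6 + 2, so there are 6 full weeks plus 2 extra days.
Each full week contributes 2 days from the set (Wed, Sun): 6 × 2 = 12.
The 2 extra days are Thursday, Friday — none qualify.
Total: 12 + 0 = 12.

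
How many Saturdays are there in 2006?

52

1 January 2006 is a Sunday.
That's 365 days from start to end, counting both.
365 = 7 × 52 + 1, so there are 52 full weeks plus 1 extra day.
Each full week contributes one Saturday: 52 so far.
The 1 extra day is Sunday — none qualify.
Total: 52 + 0 = 52.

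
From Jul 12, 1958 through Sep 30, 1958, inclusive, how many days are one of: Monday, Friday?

Jul 12, 1958 is a Saturday.
The range spans 81 days (inclusive of both endpoints).
81 = 7 × 11 + 4, so there are 11 full weeks plus 4 extra days.
Each full week contributes 2 days from the set (Mon, Fri): 11 × 2 = 22.
The 4 extra days are Sat, Sun, Mon, Tue — 1 of them qualifies.
Total: 22 + 1 = 23.

23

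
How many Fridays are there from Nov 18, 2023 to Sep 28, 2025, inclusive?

97 Fridays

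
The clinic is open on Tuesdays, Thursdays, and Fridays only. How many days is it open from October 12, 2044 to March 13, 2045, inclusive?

65

October 12, 2044 is a Wednesday.
The range spans 153 days (inclusive of both endpoints).
153 = 7 × 21 + 6, so there are 21 full weeks plus 6 extra days.
Each full week contributes 3 days from the set (Tue, Thu, Fri): 21 × 3 = 63.
The 6 extra days are Wednesday, Thursday, Friday, Saturday, Sunday, Monday — 2 of them qualify.
Total: 63 + 2 = 65.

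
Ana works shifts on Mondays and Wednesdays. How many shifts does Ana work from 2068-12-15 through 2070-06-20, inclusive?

158

2068-12-15 is a Saturday.
That's 553 days from start to end, counting both.
553 = 7 × 79, so the span is exactly 79 full weeks.
Each full week contributes 2 days from the set (Mon, Wed): 79 × 2 = 158.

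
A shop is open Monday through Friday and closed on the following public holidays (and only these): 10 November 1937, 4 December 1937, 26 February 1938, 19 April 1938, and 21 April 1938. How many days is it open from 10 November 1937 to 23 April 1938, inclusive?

10 November 1937 is a Wednesday.
From 10 November 1937 to 23 April 1938 is 165 days inclusive.
165 = 7 × 23 + 4, so there are 23 full weeks plus 4 extra days.
Each full week contributes 5 weekdays (Mon–Fri): 23 × 5 = 115.
The 4 extra days are Wednesday, Thursday, Friday, Saturday — 3 of them qualify.
Total: 115 + 3 = 118.
Holidays: 10 November 1937 (Wed); 4 December 1937 (Sat); 26 February 1938 (Sat); 19 April 1938 (Tue); 21 April 1938 (Thu).
3 of the 5 holidays fall on weekdays; the rest are weekends and were already excluded.
Business days: 118 − 3 = 115.

115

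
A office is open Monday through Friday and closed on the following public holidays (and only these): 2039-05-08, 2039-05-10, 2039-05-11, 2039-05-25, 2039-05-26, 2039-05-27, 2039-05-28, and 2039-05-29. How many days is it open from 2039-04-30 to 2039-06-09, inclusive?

2039-04-30 is a Saturday.
The range spans 41 days (inclusive of both endpoints).
41 = 7 × 5 + 6, so there are 5 full weeks plus 6 extra days.
Each full week contributes 5 weekdays (Mon–Fri): 5 × 5 = 25.
The 6 extra days are Sat, Sun, Mon, Tue, Wed, Thu — 4 of them qualify.
Total: 25 + 4 = 29.
Holidays: 2039-05-08 (Sun); 2039-05-10 (Tue); 2039-05-11 (Wed); 2039-05-25 (Wed); 2039-05-26 (Thu); 2039-05-27 (Fri); 2039-05-28 (Sat); 2039-05-29 (Sun).
5 of the 8 holidays fall on weekdays; the rest are weekends and were already excluded.
Business days: 29 − 5 = 24.

24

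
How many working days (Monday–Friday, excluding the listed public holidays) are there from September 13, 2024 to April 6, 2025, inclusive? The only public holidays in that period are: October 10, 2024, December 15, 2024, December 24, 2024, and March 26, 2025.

143

September 13, 2024 is a Friday.
That's 206 days from start to end, counting both.
206 = 7 × 29 + 3, so there are 29 full weeks plus 3 extra days.
Each full week contributes 5 weekdays (Mon–Fri): 29 × 5 = 145.
The 3 extra days are Fri, Sat, Sun — 1 of them qualifies.
Total: 145 + 1 = 146.
Holidays: October 10, 2024 (Thu); December 15, 2024 (Sun); December 24, 2024 (Tue); March 26, 2025 (Wed).
3 of the 4 holidays fall on weekdays; the rest are weekends and were already excluded.
Business days: 146 − 3 = 143.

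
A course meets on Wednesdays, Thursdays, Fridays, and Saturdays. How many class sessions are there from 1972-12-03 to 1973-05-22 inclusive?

1972-12-03 is a Sunday.
That's 171 days from start to end, counting both.
171 = 7 × 24 + 3, so there are 24 full weeks plus 3 extra days.
Each full week contributes 4 days from the set (Wed, Thu, Fri, Sat): 24 × 4 = 96.
The 3 extra days are Sunday, Monday, Tuesday — none qualify.
Total: 96 + 0 = 96.

96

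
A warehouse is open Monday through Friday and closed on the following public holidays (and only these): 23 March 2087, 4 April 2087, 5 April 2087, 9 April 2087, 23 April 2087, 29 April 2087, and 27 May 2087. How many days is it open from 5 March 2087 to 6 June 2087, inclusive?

5 March 2087 is a Wednesday.
The range spans 94 days (inclusive of both endpoints).
94 = 7 × 13 + 3, so there are 13 full weeks plus 3 extra days.
Each full week contributes 5 weekdays (Mon–Fri): 13 × 5 = 65.
The 3 extra days are Wed, Thu, Fri — 3 of them qualify.
Total: 65 + 3 = 68.
Holidays: 23 March 2087 (Sun); 4 April 2087 (Fri); 5 April 2087 (Sat); 9 April 2087 (Wed); 23 April 2087 (Wed); 29 April 2087 (Tue); 27 May 2087 (Tue).
5 of the 7 holidays fall on weekdays; the rest are weekends and were already excluded.
Business days: 68 − 5 = 63.

63 working days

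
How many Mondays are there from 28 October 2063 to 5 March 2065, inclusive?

28 October 2063 is a Sunday.
From 28 October 2063 to 5 March 2065 is 495 days inclusive.
495 = 7 × 70 + 5, so there are 70 full weeks plus 5 extra days.
Each full week contributes one Monday: 70 so far.
The 5 extra days are Sun, Mon, Tue, Wed, Thu — 1 of them qualifies.
Total: 70 + 1 = 71.

71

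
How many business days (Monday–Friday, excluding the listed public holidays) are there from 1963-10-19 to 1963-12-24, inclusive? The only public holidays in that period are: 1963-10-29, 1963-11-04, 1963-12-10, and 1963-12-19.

1963-10-19 is a Saturday.
The range spans 67 days (inclusive of both endpoints).
67 = 7 × 9 + 4, so there are 9 full weeks plus 4 extra days.
Each full week contributes 5 weekdays (Mon–Fri): 9 × 5 = 45.
The 4 extra days are Sat, Sun, Mon, Tue — 2 of them qualify.
Total: 45 + 2 = 47.
Holidays: 1963-10-29 (Tue); 1963-11-04 (Mon); 1963-12-10 (Tue); 1963-12-19 (Thu).
All 4 holidays fall on weekdays, so subtract 4.
Business days: 47 − 4 = 43.

43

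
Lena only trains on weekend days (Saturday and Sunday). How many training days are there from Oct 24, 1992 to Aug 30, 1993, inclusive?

Oct 24, 1992 is a Saturday.
The range spans 311 days (inclusive of both endpoints).
311 = 7 × 44 + 3, so there are 44 full weeks plus 3 extra days.
Each full week contributes 2 weekend days (Sat, Sun): 44 × 2 = 88.
The 3 extra days are Sat, Sun, Mon — 2 of them qualify.
Total: 88 + 2 = 90.

90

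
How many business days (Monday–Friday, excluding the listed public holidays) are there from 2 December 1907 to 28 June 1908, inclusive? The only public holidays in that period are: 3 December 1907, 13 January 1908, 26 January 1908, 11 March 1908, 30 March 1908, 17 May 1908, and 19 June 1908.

2 December 1907 is a Monday.
The range spans 210 days (inclusive of both endpoints).
210 = 7 × 30, so the span is exactly 30 full weeks.
Each full week contributes 5 weekdays (Mon–Fri): 30 × 5 = 150.
Total: 150.
Holidays: 3 December 1907 (Tue); 13 January 1908 (Mon); 26 January 1908 (Sun); 11 March 1908 (Wed); 30 March 1908 (Mon); 17 May 1908 (Sun); 19 June 1908 (Fri).
5 of the 7 holidays fall on weekdays; the rest are weekends and were already excluded.
Business days: 150 − 5 = 145.

145 business days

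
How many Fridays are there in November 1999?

4

1999-11-01 is a Monday.
The range spans 30 days (inclusive of both endpoints).
30 = 7 × 4 + 2, so there are 4 full weeks plus 2 extra days.
Each full week contributes one Friday: 4 so far.
The 2 extra days are Mon, Tue — none qualify.
Total: 4 + 0 = 4.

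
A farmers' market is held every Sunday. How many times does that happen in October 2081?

4

2081-10-01 is a Wednesday.
The range spans 31 days (inclusive of both endpoints).
31 = 7 × 4 + 3, so there are 4 full weeks plus 3 extra days.
Each full week contributes one Sunday: 4 so far.
The 3 extra days are Wednesday, Thursday, Friday — none qualify.
Total: 4 + 0 = 4.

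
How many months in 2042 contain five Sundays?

A month has five Sundays exactly when Sunday falls within its first (length − 28) days.
Jan: 31 days, starts Wed → 5 of Wed, Thu, Fri
Feb: 28 days, starts Sat → 5 of (none)
Mar: 31 days, starts Sat → 5 of Sat, Sun, Mon ✓
Apr: 30 days, starts Tue → 5 of Tue, Wed
May: 31 days, starts Thu → 5 of Thu, Fri, Sat
Jun: 30 days, starts Sun → 5 of Sun, Mon ✓
Jul: 31 days, starts Tue → 5 of Tue, Wed, Thu
Aug: 31 days, starts Fri → 5 of Fri, Sat, Sun ✓
Sep: 30 days, starts Mon → 5 of Mon, Tue
Oct: 31 days, starts Wed → 5 of Wed, Thu, Fri
Nov: 30 days, starts Sat → 5 of Sat, Sun ✓
Dec: 31 days, starts Mon → 5 of Mon, Tue, Wed
Months with five Sundays: Mar, Jun, Aug, Nov.

4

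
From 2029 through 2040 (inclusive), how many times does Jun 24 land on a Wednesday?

Day of week of June 24 in each year:
2029: Sun, 2030: Mon, 2031: Tue, 2032: Thu, 2033: Fri, 2034: Sat, 2035: Sun, 2036: Tue, 2037: Wed ✓, 2038: Thu, 2039: Fri, 2040: Sun
Wednesdays: 2037.

1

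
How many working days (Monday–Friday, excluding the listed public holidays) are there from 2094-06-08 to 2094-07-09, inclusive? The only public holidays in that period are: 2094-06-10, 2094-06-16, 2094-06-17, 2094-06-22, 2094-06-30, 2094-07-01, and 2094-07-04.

18

2094-06-08 is a Tuesday.
From 2094-06-08 to 2094-07-09 is 32 days inclusive.
32 = 7 × 4 + 4, so there are 4 full weeks plus 4 extra days.
Each full week contributes 5 weekdays (Mon–Fri): 4 × 5 = 20.
The 4 extra days are Tuesday, Wednesday, Thursday, Friday — 4 of them qualify.
Total: 20 + 4 = 24.
Holidays: 2094-06-10 (Thu); 2094-06-16 (Wed); 2094-06-17 (Thu); 2094-06-22 (Tue); 2094-06-30 (Wed); 2094-07-01 (Thu); 2094-07-04 (Sun).
6 of the 7 holidays fall on weekdays; the rest are weekends and were already excluded.
Business days: 24 − 6 = 18.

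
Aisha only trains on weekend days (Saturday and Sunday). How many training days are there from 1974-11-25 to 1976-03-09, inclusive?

134

1974-11-25 is a Monday.
From 1974-11-25 to 1976-03-09 is 471 days inclusive.
471 = 7 × 67 + 2, so there are 67 full weeks plus 2 extra days.
Each full week contributes 2 weekend days (Sat, Sun): 67 × 2 = 134.
The 2 extra days are Mon, Tue — none qualify.
Total: 134 + 0 = 134.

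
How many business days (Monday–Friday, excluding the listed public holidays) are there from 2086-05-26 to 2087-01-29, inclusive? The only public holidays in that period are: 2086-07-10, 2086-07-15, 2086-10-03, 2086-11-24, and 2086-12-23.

2086-05-26 is a Sunday.
The range spans 249 days (inclusive of both endpoints).
249 = 7 × 35 + 4, so there are 35 full weeks plus 4 extra days.
Each full week contributes 5 weekdays (Mon–Fri): 35 × 5 = 175.
The 4 extra days are Sunday, Monday, Tuesday, Wednesday — 3 of them qualify.
Total: 175 + 3 = 178.
Holidays: 2086-07-10 (Wed); 2086-07-15 (Mon); 2086-10-03 (Thu); 2086-11-24 (Sun); 2086-12-23 (Mon).
4 of the 5 holidays fall on weekdays; the rest are weekends and were already excluded.
Business days: 178 − 4 = 174.

174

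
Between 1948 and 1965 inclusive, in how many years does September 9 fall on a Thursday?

3

Day of week of September 9 in each year:
1948: Thu ✓, 1949: Fri, 1950: Sat, 1951: Sun, 1952: Tue, 1953: Wed, 1954: Thu ✓, 1955: Fri, 1956: Sun, 1957: Mon, 1958: Tue, 1959: Wed, 1960: Fri, 1961: Sat, 1962: Sun, 1963: Mon, 1964: Wed, 1965: Thu ✓
Thursdays: 1948, 1954, 1965.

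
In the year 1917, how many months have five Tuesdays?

A month has five Tuesdays exactly when Tuesday falls within its first (length − 28) days.
Jan: 31 days, starts Mon → 5 of Mon, Tue, Wed ✓
Feb: 28 days, starts Thu → 5 of (none)
Mar: 31 days, starts Thu → 5 of Thu, Fri, Sat
Apr: 30 days, starts Sun → 5 of Sun, Mon
May: 31 days, starts Tue → 5 of Tue, Wed, Thu ✓
Jun: 30 days, starts Fri → 5 of Fri, Sat
Jul: 31 days, starts Sun → 5 of Sun, Mon, Tue ✓
Aug: 31 days, starts Wed → 5 of Wed, Thu, Fri
Sep: 30 days, starts Sat → 5 of Sat, Sun
Oct: 31 days, starts Mon → 5 of Mon, Tue, Wed ✓
Nov: 30 days, starts Thu → 5 of Thu, Fri
Dec: 31 days, starts Sat → 5 of Sat, Sun, Mon
Months with five Tuesdays: Jan, May, Jul, Oct.

4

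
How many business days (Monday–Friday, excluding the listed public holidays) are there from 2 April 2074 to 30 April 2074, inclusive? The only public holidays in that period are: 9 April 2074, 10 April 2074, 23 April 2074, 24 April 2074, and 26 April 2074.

16

2 April 2074 is a Monday.
The range spans 29 days (inclusive of both endpoints).
29 = 7 × 4 + 1, so there are 4 full weeks plus 1 extra day.
Each full week contributes 5 weekdays (Mon–Fri): 4 × 5 = 20.
The 1 extra day is Mon — 1 of them qualifies.
Total: 20 + 1 = 21.
Holidays: 9 April 2074 (Mon); 10 April 2074 (Tue); 23 April 2074 (Mon); 24 April 2074 (Tue); 26 April 2074 (Thu).
All 5 holidays fall on weekdays, so subtract 5.
Business days: 21 − 5 = 16.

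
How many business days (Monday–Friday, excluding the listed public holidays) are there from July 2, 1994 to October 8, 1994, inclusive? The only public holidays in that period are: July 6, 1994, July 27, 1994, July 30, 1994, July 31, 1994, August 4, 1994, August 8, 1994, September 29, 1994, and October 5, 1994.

64

July 2, 1994 is a Saturday.
The range spans 99 days (inclusive of both endpoints).
99 = 7 × 14 + 1, so there are 14 full weeks plus 1 extra day.
Each full week contributes 5 weekdays (Mon–Fri): 14 × 5 = 70.
The 1 extra day is Sat — none qualify.
Total: 70 + 0 = 70.
Holidays: July 6, 1994 (Wed); July 27, 1994 (Wed); July 30, 1994 (Sat); July 31, 1994 (Sun); August 4, 1994 (Thu); August 8, 1994 (Mon); September 29, 1994 (Thu); October 5, 1994 (Wed).
6 of the 8 holidays fall on weekdays; the rest are weekends and were already excluded.
Business days: 70 − 6 = 64.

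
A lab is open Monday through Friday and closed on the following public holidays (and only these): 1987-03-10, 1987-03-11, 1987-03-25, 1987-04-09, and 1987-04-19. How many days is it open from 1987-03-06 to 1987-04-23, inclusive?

1987-03-06 is a Friday.
That's 49 days from start to end, counting both.
49 = 7 × 7, so the span is exactly 7 full weeks.
Each full week contributes 5 weekdays (Mon–Fri): 7 × 5 = 35.
Total: 35.
Holidays: 1987-03-10 (Tue); 1987-03-11 (Wed); 1987-03-25 (Wed); 1987-04-09 (Thu); 1987-04-19 (Sun).
4 of the 5 holidays fall on weekdays; the rest are weekends and were already excluded.
Business days: 35 − 4 = 31.

31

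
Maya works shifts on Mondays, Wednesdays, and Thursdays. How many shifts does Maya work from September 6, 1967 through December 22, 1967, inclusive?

September 6, 1967 is a Wednesday.
That's 108 days from start to end, counting both.
108 = 7 × 15 + 3, so there are 15 full weeks plus 3 extra days.
Each full week contributes 3 days from the set (Mon, Wed, Thu): 15 × 3 = 45.
The 3 extra days are Wednesday, Thursday, Friday — 2 of them qualify.
Total: 45 + 2 = 47.

47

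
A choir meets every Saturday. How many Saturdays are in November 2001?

November 1, 2001 is a Thursday.
The range spans 30 days (inclusive of both endpoints).
30 = 7 × 4 + 2, so there are 4 full weeks plus 2 extra days.
Each full week contributes one Saturday: 4 so far.
The 2 extra days are Thursday, Friday — none qualify.
Total: 4 + 0 = 4.

4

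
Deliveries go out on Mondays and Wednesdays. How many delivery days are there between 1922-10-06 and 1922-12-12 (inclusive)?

1922-10-06 is a Friday.
That's 68 days from start to end, counting both.
68 = 7 × 9 + 5, so there are 9 full weeks plus 5 extra days.
Each full week contributes 2 days from the set (Mon, Wed): 9 × 2 = 18.
The 5 extra days are Fri, Sat, Sun, Mon, Tue — 1 of them qualifies.
Total: 18 + 1 = 19.

19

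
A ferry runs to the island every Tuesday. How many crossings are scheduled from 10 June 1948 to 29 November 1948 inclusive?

24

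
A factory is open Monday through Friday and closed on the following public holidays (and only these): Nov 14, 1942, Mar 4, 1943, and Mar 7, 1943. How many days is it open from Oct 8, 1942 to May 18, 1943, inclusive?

158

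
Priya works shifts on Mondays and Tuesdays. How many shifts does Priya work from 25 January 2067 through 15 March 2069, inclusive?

25 January 2067 is a Tuesday.
From 25 January 2067 to 15 March 2069 is 781 days inclusive.
781 = 7 × 111 + 4, so there are 111 full weeks plus 4 extra days.
Each full week contributes 2 days from the set (Mon, Tue): 111 × 2 = 222.
The 4 extra days are Tue, Wed, Thu, Fri — 1 of them qualifies.
Total: 222 + 1 = 223.

223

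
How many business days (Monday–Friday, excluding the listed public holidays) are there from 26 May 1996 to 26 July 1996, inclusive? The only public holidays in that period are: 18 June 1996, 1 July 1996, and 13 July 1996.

26 May 1996 is a Sunday.
From 26 May 1996 to 26 July 1996 is 62 days inclusive.
62 = 7 × 8 + 6, so there are 8 full weeks plus 6 extra days.
Each full week contributes 5 weekdays (Mon–Fri): 8 × 5 = 40.
The 6 extra days are Sun, Mon, Tue, Wed, Thu, Fri — 5 of them qualify.
Total: 40 + 5 = 45.
Holidays: 18 June 1996 (Tue); 1 July 1996 (Mon); 13 July 1996 (Sat).
2 of the 3 holidays fall on weekdays; the rest are weekends and were already excluded.
Business days: 45 − 2 = 43.

43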